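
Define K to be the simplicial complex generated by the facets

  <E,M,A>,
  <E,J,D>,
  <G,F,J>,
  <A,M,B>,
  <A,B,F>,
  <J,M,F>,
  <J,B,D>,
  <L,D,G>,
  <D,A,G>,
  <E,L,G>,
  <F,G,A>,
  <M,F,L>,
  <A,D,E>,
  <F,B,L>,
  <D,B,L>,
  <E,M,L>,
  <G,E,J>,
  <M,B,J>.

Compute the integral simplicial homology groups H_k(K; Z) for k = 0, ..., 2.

H_0 ≅ Z,  H_1 ≅ Z ⊕ Z/2,  H_2 = 0.

Fix the vertex order A < B < D < E < F < G < J < L < M and write every simplex with vertices in increasing order. Then dim K = 2 and the simplices of K are:

  0-simplices (9): A, B, D, E, F, G, J, L, M
  1-simplices (27): AB, AD, AE, AF, AG, AM, BD, BF, BJ, BL, BM, DE, DG, DJ, DL, EG, EJ, EL, EM, FG, FJ, FL, FM, GJ, GL, JM, LM
  2-simplices (18): ABF, ABM, ADE, ADG, AEM, AFG, BDJ, BDL, BFL, BJM, DEJ, DGL, EGJ, EGL, ELM, FGJ, FJM, FLM

giving chain groups C_0 ≅ Z^9, C_1 ≅ Z^27, C_2 ≅ Z^18.

∂_1: C_1 → C_0 maps an edge to its endpoints' difference, ∂[p,q] = q − p.
The 9×27 boundary matrix has rank 8 and Smith normal form diag(1,1,1,1,1,1,1,1).

∂_2: C_2 → C_1 maps a triangle to the signed sum of its edges. For instance
  ∂FGJ = GJ − FJ + FG,
  ∂ELM = LM − EM + EL.
The resulting 27×18 matrix has rank 18, and its Smith normal form has invariant factors (1,1,1,1,1,1,1,1,1,1,1,1,1,1,1,1,1,2).

Reading off H_k = ker ∂_k / im ∂_{k+1}:

  H_0: rank C_0 − rank ∂_1 = 9 − 8 = 1, and the invariant factors of ∂_1 are all 1, so H_0 ≅ Z.
  H_1: rank ker ∂_1 − rank ∂_2 = (27 − 8) − 18 = 1, and ∂_2 has invariant factor 2 > 1, so H_1 ≅ Z ⊕ Z/2.
  H_2: rank ker ∂_2 − rank ∂_3 = (18 − 18) − 0 = 0, and there is no ∂_3, so H_2 ≅ 0.

As a check, the Euler characteristic is 9 − 27 + 18 = 0, which agrees with 1 − 1 + 0 = 0.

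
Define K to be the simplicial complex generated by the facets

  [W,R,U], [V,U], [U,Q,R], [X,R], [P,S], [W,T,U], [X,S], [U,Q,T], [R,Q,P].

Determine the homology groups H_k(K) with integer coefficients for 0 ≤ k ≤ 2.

H_0 = Z,  H_1 = Z,  H_2 = 0.

K has 9 vertices, 14 edges, 5 triangles.
rank ∂_0 = 0, rank ∂_1 = 8 ⇒ b_0 = 9 − 0 − 8 = 1; all invariant factors of ∂_1 are 1 so no torsion. So H_0 = Z.
rank ∂_1 = 8, rank ∂_2 = 5 ⇒ b_1 = 14 − 8 − 5 = 1; all invariant factors of ∂_2 are 1 so no torsion. So H_1 = Z.
rank ∂_2 = 5, rank ∂_3 = 0 ⇒ b_2 = 5 − 5 − 0 = 0. So H_2 = 0.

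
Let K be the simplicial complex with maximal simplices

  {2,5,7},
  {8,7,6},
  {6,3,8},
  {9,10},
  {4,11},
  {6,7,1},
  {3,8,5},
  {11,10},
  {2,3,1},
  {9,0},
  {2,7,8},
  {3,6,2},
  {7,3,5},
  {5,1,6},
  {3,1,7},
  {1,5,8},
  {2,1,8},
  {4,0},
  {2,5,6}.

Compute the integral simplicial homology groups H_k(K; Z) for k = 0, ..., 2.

H_0 = Z^2,  H_1 = Z^3,  H_2 = Z.

Fix the vertex order 0 < 1 < 2 < 3 < 4 < 5 < 6 < 7 < 8 < 9 < 10 < 11 and write every simplex with vertices in increasing order. Then dim K = 2 and the simplices of K are:

  0-simplices (12): [0], [1], [2], [3], [4], [5], [6], [7], [8], [9], [10], [11]
  1-simplices (26): (26 of them)
  2-simplices (14): [1,2,3], [1,2,8], [1,3,7], [1,5,6], [1,5,8], [1,6,7], [2,3,6], [2,5,6], [2,5,7], [2,7,8], [3,5,7], [3,5,8], [3,6,8], [6,7,8]

Hence C_0 ≅ Z^12, C_1 ≅ Z^26, C_2 ≅ Z^14.

The boundary map ∂_1: C_1 → C_0 sends each edge [p,q] (with p < q) to q − p.
The resulting 12×26 matrix has rank 10, and its Smith normal form has invariant factors (1,1,1,1,1,1,1,1,1,1).

∂_2: C_2 → C_1 maps a triangle to the signed sum of its edges. For instance
  ∂[1,5,8] = [5,8] − [1,8] + [1,5],
  ∂[2,5,7] = [5,7] − [2,7] + [2,5].
The resulting 26×14 matrix has rank 13, and its Smith normal form has invariant factors (1,1,1,1,1,1,1,1,1,1,1,1,1).

From H_k ≅ ker(∂_k) / im(∂_{k+1}) we obtain:

  H_0: rank C_0 − rank ∂_1 = 12 − 10 = 2, and the invariant factors of ∂_1 are all 1, so H_0 = Z^2.
  H_1: rank ker ∂_1 − rank ∂_2 = (26 − 10) − 13 = 3, and the invariant factors of ∂_2 are all 1, so H_1 = Z^3.
  H_2: rank ker ∂_2 − rank ∂_3 = (14 − 13) − 0 = 1, and there is no ∂_3, so H_2 = Z.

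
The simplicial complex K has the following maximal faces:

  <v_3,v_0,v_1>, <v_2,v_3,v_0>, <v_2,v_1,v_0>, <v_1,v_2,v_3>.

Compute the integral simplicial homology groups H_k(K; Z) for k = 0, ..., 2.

Fix the vertex order v_0 < v_1 < v_2 < v_3 and write every simplex with vertices in increasing order. Then dim K = 2 and the simplices of K are:

  0-simplices (4): [v_0], [v_1], [v_2], [v_3]
  1-simplices (6): [v_0,v_1], [v_0,v_2], [v_0,v_3], [v_1,v_2], [v_1,v_3], [v_2,v_3]
  2-simplices (4): [v_0,v_1,v_2], [v_0,v_1,v_3], [v_0,v_2,v_3], [v_1,v_2,v_3]

Hence C_0 ≅ Z^4, C_1 ≅ Z^6, C_2 ≅ Z^4.

Boundary ∂_1: C_1 → C_0 is given by ∂[p,q] = [q] − [p]. For instance
  ∂[v_0,v_3] = [v_3] − [v_0].
The resulting 4×6 matrix has rank 3, and its Smith normal form has invariant factors (1,1,1).

Boundary ∂_2: C_2 → C_1 maps a triangle to the signed sum of its edges. For instance
  ∂[v_0,v_1,v_3] = [v_1,v_3] − [v_0,v_3] + [v_0,v_1],
  ∂[v_1,v_2,v_3] = [v_2,v_3] − [v_1,v_3] + [v_1,v_2].
This gives a 6×4 integer matrix of rank 3; reducing to Smith normal form yields diagonal entries (1,1,1).

Computing H_k = (kernel of ∂_k) / (image of ∂_{k+1}):

  H_0: rank C_0 − rank ∂_1 = 4 − 3 = 1, and the invariant factors of ∂_1 are all 1, so H_0 ≅ Z.
  H_1: rank ker ∂_1 − rank ∂_2 = (6 − 3) − 3 = 0, and the invariant factors of ∂_2 are all 1, so H_1 ≅ 0.
  H_2: rank ker ∂_2 − rank ∂_3 = (4 − 3) − 0 = 1, and there is no ∂_3, so H_2 ≅ Z.

As a check, the Euler characteristic is 4 − 6 + 4 = 2, which agrees with 1 − 0 + 1 = 2.
(K is a triangulation of the 2-sphere S^2.)

H_0 = Z,  H_1 = 0,  H_2 = Z.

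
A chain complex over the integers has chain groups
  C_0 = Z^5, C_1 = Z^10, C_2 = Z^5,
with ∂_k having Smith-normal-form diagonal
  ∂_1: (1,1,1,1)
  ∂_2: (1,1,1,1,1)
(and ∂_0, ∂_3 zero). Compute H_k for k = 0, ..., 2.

H_0 ≅ Z,  H_1 ≅ Z,  H_2 = 0.

H_0: b_0 = 5 − 0 − 4 = 1; torsion from ∂_1 factors > 1: none. So H_0 ≅ Z.
H_1: b_1 = 10 − 4 − 5 = 1; torsion from ∂_2 factors > 1: none. So H_1 ≅ Z.
H_2: b_2 = 5 − 5 − 0 = 0; torsion from ∂_3 factors > 1: none. So H_2 ≅ 0.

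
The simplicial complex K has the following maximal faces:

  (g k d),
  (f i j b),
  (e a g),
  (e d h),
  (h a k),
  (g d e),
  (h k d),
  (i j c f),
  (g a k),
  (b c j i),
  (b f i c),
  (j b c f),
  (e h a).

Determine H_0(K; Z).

H_0 ≅ Z^2.

We work with the vertex ordering a < b < c < d < e < f < g < h < i < j < k. The simplices of K, each written with vertices in increasing order, are:

  0-simplices (11): a, b, c, d, e, f, g, h, i, j, k
  1-simplices (22): ae, ag, ah, ak, bc, bf, bi, bj, cf, ci, cj, de, dg, dh, dk, eg, eh, fi, fj, gk, hk, ij
  2-simplices (18): aeg, aeh, agk, ahk, bcf, bci, bcj, bfi, bfj, bij, cfi, cfj, cij, deg, deh, dgk, dhk, fij
  3-simplices (5): bcfi, bcfj, bcij, bfij, cfij

so the chain groups are C_0 ≅ Z^11, C_1 ≅ Z^22, C_2 ≅ Z^18, C_3 ≅ Z^5.

∂_1: C_1 → C_0 sends each edge [p,q] (with p < q) to q − p. For instance
  ∂bj = j − b.
The resulting 11×22 matrix has rank 9, and its Smith normal form has invariant factors (1,1,1,1,1,1,1,1,1).

The boundary map ∂_2: C_2 → C_1 sends each 2-simplex [p,q,r] to [q,r] − [p,r] + [p,q]. For instance
  ∂bcf = cf − bf + bc,
  ∂dhk = hk − dk + dh.
This gives a 22×18 integer matrix of rank 13; reducing to Smith normal form yields diagonal entries (1,1,1,1,1,1,1,1,1,1,1,1,1).

Boundary ∂_3: C_3 → C_2 sends each 3-simplex σ to the alternating sum Σ_i (−1)^i (σ with its i-th vertex removed). For instance
  ∂cfij = fij − cij + cfj − cfi,
  ∂bcij = cij − bij + bcj − bci.
As a 18×5 matrix over Z this has rank 4, with invariant factors (1,1,1,1).

From H_k ≅ ker(∂_k) / im(∂_{k+1}) we obtain:

  H_0: rank C_0 − rank ∂_1 = 11 − 9 = 2, and the invariant factors of ∂_1 are all 1, so H_0 ≅ Z^2.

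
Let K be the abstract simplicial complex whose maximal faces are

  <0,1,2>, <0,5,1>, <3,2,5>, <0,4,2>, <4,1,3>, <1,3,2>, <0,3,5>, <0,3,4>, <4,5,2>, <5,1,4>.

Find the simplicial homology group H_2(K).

K has 6 vertices, 15 edges, 10 triangles.
rank ∂_2 = 10, rank ∂_3 = 0 ⇒ b_2 = 10 − 10 − 0 = 0. So H_2 = 0.

H_2 ≅ 0.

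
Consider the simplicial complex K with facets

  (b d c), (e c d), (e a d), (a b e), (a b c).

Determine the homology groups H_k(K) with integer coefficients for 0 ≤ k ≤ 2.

Order the vertices as a < b < c < d < e. Listing each simplex with vertices in this order, K has dimension 2 with simplices:

  0-simplices (5): a, b, c, d, e
  1-simplices (10): ab, ac, ad, ae, bc, bd, be, cd, ce, de
  2-simplices (5): abc, abe, ade, bcd, cde

Hence C_0 ≅ Z^5, C_1 ≅ Z^10, C_2 ≅ Z^5.

The boundary map ∂_1: C_1 → C_0 maps an edge to its endpoints' difference, ∂[p,q] = q − p.
This gives a 5×10 integer matrix of rank 4; reducing to Smith normal form yields diagonal entries (1,1,1,1).

Boundary ∂_2: C_2 → C_1 acts by ∂[p,q,r] = [q,r] − [p,r] + [p,q]. For instance
  ∂cde = de − ce + cd,
  ∂abc = bc − ac + ab.
This gives a 10×5 integer matrix of rank 5; reducing to Smith normal form yields diagonal entries (1,1,1,1,1).

Reading off H_k = ker ∂_k / im ∂_{k+1}:

  H_0: rank C_0 − rank ∂_1 = 5 − 4 = 1, and the invariant factors of ∂_1 are all 1, so H_0 ≅ Z.
  H_1: rank ker ∂_1 − rank ∂_2 = (10 − 4) − 5 = 1, and the invariant factors of ∂_2 are all 1, so H_1 ≅ Z.
  H_2: rank ker ∂_2 − rank ∂_3 = (5 − 5) − 0 = 0, and there is no ∂_3, so H_2 ≅ 0.

H_0 ≅ Z,  H_1 ≅ Z,  H_2 = 0.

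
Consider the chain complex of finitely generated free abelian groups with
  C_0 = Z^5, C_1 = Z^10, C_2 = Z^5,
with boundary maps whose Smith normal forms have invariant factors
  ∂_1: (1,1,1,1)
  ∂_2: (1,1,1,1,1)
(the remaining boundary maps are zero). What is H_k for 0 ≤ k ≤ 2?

H_0 = Z,  H_1 = Z,  H_2 = 0.

H_0: b_0 = 5 − 0 − 4 = 1; torsion from ∂_1 factors > 1: none. So H_0 = Z.
H_1: b_1 = 10 − 4 − 5 = 1; torsion from ∂_2 factors > 1: none. So H_1 = Z.
H_2: b_2 = 5 − 5 − 0 = 0; torsion from ∂_3 factors > 1: none. So H_2 = 0.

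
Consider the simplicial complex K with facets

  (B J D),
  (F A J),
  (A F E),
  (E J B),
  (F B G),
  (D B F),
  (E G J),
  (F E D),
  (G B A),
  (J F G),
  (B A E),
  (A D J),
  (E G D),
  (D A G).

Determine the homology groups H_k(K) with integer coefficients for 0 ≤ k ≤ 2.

We work with the vertex ordering A < B < D < E < F < G < J. The simplices of K, each written with vertices in increasing order, are:

  0-simplices (7): A, B, D, E, F, G, J
  1-simplices (21): AB, AD, AE, AF, AG, AJ, BD, BE, BF, BG, BJ, DE, DF, DG, DJ, EF, EG, EJ, FG, FJ, GJ
  2-simplices (14): ABE, ABG, ADG, ADJ, AEF, AFJ, BDF, BDJ, BEJ, BFG, DEF, DEG, EGJ, FGJ

so the chain groups are C_0 ≅ Z^7, C_1 ≅ Z^21, C_2 ≅ Z^14.

Boundary ∂_1: C_1 → C_0 is given by ∂[p,q] = [q] − [p]. For instance
  ∂BD = D − B.
This gives a 7×21 integer matrix of rank 6; reducing to Smith normal form yields diagonal entries (1,1,1,1,1,1).

∂_2: C_2 → C_1 maps a triangle to the signed sum of its edges. For instance
  ∂BEJ = EJ − BJ + BE,
  ∂DEG = EG − DG + DE.
The 21×14 boundary matrix has rank 13 and Smith normal form diag(1,1,1,1,1,1,1,1,1,1,1,1,1).

Now H_k = ker ∂_k / im ∂_{k+1}, so:

  H_0: rank C_0 − rank ∂_1 = 7 − 6 = 1, and the invariant factors of ∂_1 are all 1, so H_0 = Z.
  H_1: rank ker ∂_1 − rank ∂_2 = (21 − 6) − 13 = 2, and the invariant factors of ∂_2 are all 1, so H_1 = Z^2.
  H_2: rank ker ∂_2 − rank ∂_3 = (14 − 13) − 0 = 1, and there is no ∂_3, so H_2 = Z.

H_0 ≅ Z,  H_1 ≅ Z^2,  H_2 ≅ Z.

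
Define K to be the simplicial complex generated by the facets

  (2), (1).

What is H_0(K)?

H_0 = Z^2.

Fix the vertex order 1 < 2 and write every simplex with vertices in increasing order. Then dim K = 0 and the simplices of K are:

  0-simplices (2): [1], [2]

so the chain groups are C_0 ≅ Z^2.

From H_k ≅ ker(∂_k) / im(∂_{k+1}) we obtain:

  H_0: rank C_0 − rank ∂_1 = 2 − 0 = 2, and there is no ∂_1, so H_0 ≅ Z^2.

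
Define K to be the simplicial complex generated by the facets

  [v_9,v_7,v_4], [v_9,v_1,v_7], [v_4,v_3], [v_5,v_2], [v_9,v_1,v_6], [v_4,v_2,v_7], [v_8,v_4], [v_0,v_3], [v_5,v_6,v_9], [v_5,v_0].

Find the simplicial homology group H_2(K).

H_2 ≅ 0.

K has 10 vertices, 16 edges, 5 triangles.
rank ∂_2 = 5, rank ∂_3 = 0 ⇒ b_2 = 5 − 5 − 0 = 0. So H_2 ≅ 0.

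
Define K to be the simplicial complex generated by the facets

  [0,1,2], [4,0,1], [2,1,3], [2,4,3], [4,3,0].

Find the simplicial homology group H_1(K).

Fix the vertex order 0 < 1 < 2 < 3 < 4 and write every simplex with vertices in increasing order. Then dim K = 2 and the simplices of K are:

  0-simplices (5): [0], [1], [2], [3], [4]
  1-simplices (10): [0,1], [0,2], [0,3], [0,4], [1,2], [1,3], [1,4], [2,3], [2,4], [3,4]
  2-simplices (5): [0,1,2], [0,1,4], [0,3,4], [1,2,3], [2,3,4]

giving chain groups C_0 ≅ Z^5, C_1 ≅ Z^10, C_2 ≅ Z^5.

The boundary map ∂_1: C_1 → C_0 is given by ∂[p,q] = [q] − [p]. For instance
  ∂[1,4] = [4] − [1].
The resulting 5×10 matrix has rank 4, and its Smith normal form has invariant factors (1,1,1,1).

Boundary ∂_2: C_2 → C_1 acts by ∂[p,q,r] = [q,r] − [p,r] + [p,q]. For instance
  ∂[0,3,4] = [3,4] − [0,4] + [0,3],
  ∂[2,3,4] = [3,4] − [2,4] + [2,3].
The resulting 10×5 matrix has rank 5, and its Smith normal form has invariant factors (1,1,1,1,1).

Now H_k = ker ∂_k / im ∂_{k+1}, so:

  H_1: rank ker ∂_1 − rank ∂_2 = (10 − 4) − 5 = 1, and the invariant factors of ∂_2 are all 1, so H_1 = Z.

(K is a triangulation of the Möbius band.)

H_1 ≅ Z.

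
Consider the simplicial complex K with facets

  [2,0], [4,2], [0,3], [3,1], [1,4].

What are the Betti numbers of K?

b_0 = 1, b_1 = 1.

Fix the vertex order 0 < 1 < 2 < 3 < 4 and write every simplex with vertices in increasing order. Then dim K = 1 and the simplices of K are:

  0-simplices (5): [0], [1], [2], [3], [4]
  1-simplices (5): [0,2], [0,3], [1,3], [1,4], [2,4]

giving chain groups C_0 ≅ Z^5, C_1 ≅ Z^5.

Boundary ∂_1: C_1 → C_0 maps an edge to its endpoints' difference, ∂[p,q] = q − p. For instance
  ∂[0,3] = [3] − [0].
The resulting 5×5 matrix has rank 4, and its Smith normal form has invariant factors (1,1,1,1).

From H_k ≅ ker(∂_k) / im(∂_{k+1}) we obtain:

  H_0: rank C_0 − rank ∂_1 = 5 − 4 = 1, and the invariant factors of ∂_1 are all 1, so H_0 ≅ Z.
  H_1: rank ker ∂_1 − rank ∂_2 = (5 − 4) − 0 = 1, and there is no ∂_2, so H_1 ≅ Z.

As a check, the Euler characteristic is 5 − 5 = 0, which agrees with 1 − 1 = 0.

Hence the Betti numbers are b_0 = 1, b_1 = 1.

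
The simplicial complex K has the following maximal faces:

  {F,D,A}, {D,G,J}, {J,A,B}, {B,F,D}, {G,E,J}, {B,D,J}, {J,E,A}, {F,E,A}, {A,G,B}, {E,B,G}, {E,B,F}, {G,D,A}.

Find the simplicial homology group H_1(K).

H_1 = Z_2.

We work with the vertex ordering A < B < D < E < F < G < J. The simplices of K, each written with vertices in increasing order, are:

  0-simplices (7): A, B, D, E, F, G, J
  1-simplices (18): AB, AD, AE, AF, AG, AJ, BD, BE, BF, BG, BJ, DF, DG, DJ, EF, EG, EJ, GJ
  2-simplices (12): ABG, ABJ, ADF, ADG, AEF, AEJ, BDF, BDJ, BEF, BEG, DGJ, EGJ

so the chain groups are C_0 ≅ Z^7, C_1 ≅ Z^18, C_2 ≅ Z^12.

Boundary ∂_1: C_1 → C_0 maps an edge to its endpoints' difference, ∂[p,q] = q − p. For instance
  ∂EJ = J − E.
The resulting 7×18 matrix has rank 6, and its Smith normal form has invariant factors (1,1,1,1,1,1).

∂_2: C_2 → C_1 sends each 2-simplex [p,q,r] to [q,r] − [p,r] + [p,q]. For instance
  ∂BDF = DF − BF + BD,
  ∂ADF = DF − AF + AD.
The resulting 18×12 matrix has rank 12, and its Smith normal form has invariant factors (1,1,1,1,1,1,1,1,1,1,1,2).

Computing H_k = (kernel of ∂_k) / (image of ∂_{k+1}):

  H_1: rank ker ∂_1 − rank ∂_2 = (18 − 6) − 12 = 0, and ∂_2 has invariant factor 2 > 1, so H_1 ≅ Z_2.

(K is a triangulation of the real projective plane RP^2.)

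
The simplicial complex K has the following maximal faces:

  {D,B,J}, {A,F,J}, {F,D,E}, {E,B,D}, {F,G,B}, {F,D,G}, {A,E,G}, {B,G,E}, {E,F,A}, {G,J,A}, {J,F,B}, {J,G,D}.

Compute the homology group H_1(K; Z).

H_1 ≅ Z/2Z.

Take the total order A < B < D < E < F < G < J on the vertex set. Then K (dimension 2) consists of the simplices:

  0-simplices (7): A, B, D, E, F, G, J
  1-simplices (18): AE, AF, AG, AJ, BD, BE, BF, BG, BJ, DE, DF, DG, DJ, EF, EG, FG, FJ, GJ
  2-simplices (12): AEF, AEG, AFJ, AGJ, BDE, BDJ, BEG, BFG, BFJ, DEF, DFG, DGJ

so the chain groups are C_0 ≅ Z^7, C_1 ≅ Z^18, C_2 ≅ Z^12.

∂_1: C_1 → C_0 maps an edge to its endpoints' difference, ∂[p,q] = q − p.
As a 7×18 matrix over Z this has rank 6, with invariant factors (1,1,1,1,1,1).

∂_2: C_2 → C_1 maps a triangle to the signed sum of its edges. For instance
  ∂BFG = FG − BG + BF,
  ∂AEG = EG − AG + AE.
This gives a 18×12 integer matrix of rank 12; reducing to Smith normal form yields diagonal entries (1,1,1,1,1,1,1,1,1,1,1,2).

Now H_k = ker ∂_k / im ∂_{k+1}, so:

  H_1: rank ker ∂_1 − rank ∂_2 = (18 − 6) − 12 = 0, and ∂_2 has invariant factor 2 > 1, so H_1 = Z/2Z.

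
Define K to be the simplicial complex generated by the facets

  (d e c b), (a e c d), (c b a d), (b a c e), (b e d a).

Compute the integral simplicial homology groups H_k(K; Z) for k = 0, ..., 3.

H_0 ≅ Z,  H_1 = 0,  H_2 = 0,  H_3 ≅ Z.

Take the total order a < b < c < d < e on the vertex set. Then K (dimension 3) consists of the simplices:

  0-simplices (5): a, b, c, d, e
  1-simplices (10): ab, ac, ad, ae, bc, bd, be, cd, ce, de
  2-simplices (10): abc, abd, abe, acd, ace, ade, bcd, bce, bde, cde
  3-simplices (5): abcd, abce, abde, acde, bcde

so the chain groups are C_0 ≅ Z^5, C_1 ≅ Z^10, C_2 ≅ Z^10, C_3 ≅ Z^5.

Boundary ∂_1: C_1 → C_0 sends each edge [p,q] (with p < q) to q − p. For instance
  ∂bd = d − b.
This gives a 5×10 integer matrix of rank 4; reducing to Smith normal form yields diagonal entries (1,1,1,1).

Boundary ∂_2: C_2 → C_1 sends each 2-simplex [p,q,r] to [q,r] − [p,r] + [p,q]. For instance
  ∂cde = de − ce + cd,
  ∂abc = bc − ac + ab.
As a 10×10 matrix over Z this has rank 6, with invariant factors (1,1,1,1,1,1).

Boundary ∂_3: C_3 → C_2 sends each 3-simplex σ to the alternating sum Σ_i (−1)^i (σ with its i-th vertex removed). For instance
  ∂acde = cde − ade + ace − acd,
  ∂abde = bde − ade + abe − abd.
The resulting 10×5 matrix has rank 4, and its Smith normal form has invariant factors (1,1,1,1).

Reading off H_k = ker ∂_k / im ∂_{k+1}:

  H_0: rank C_0 − rank ∂_1 = 5 − 4 = 1, and the invariant factors of ∂_1 are all 1, so H_0 ≅ Z.
  H_1: rank ker ∂_1 − rank ∂_2 = (10 − 4) − 6 = 0, and the invariant factors of ∂_2 are all 1, so H_1 ≅ 0.
  H_2: rank ker ∂_2 − rank ∂_3 = (10 − 6) − 4 = 0, and the invariant factors of ∂_3 are all 1, so H_2 ≅ 0.
  H_3: rank ker ∂_3 − rank ∂_4 = (5 − 4) − 0 = 1, and there is no ∂_4, so H_3 ≅ Z.

As a check, the Euler characteristic is 5 − 10 + 10 − 5 = 0, which agrees with 1 − 0 + 0 − 1 = 0.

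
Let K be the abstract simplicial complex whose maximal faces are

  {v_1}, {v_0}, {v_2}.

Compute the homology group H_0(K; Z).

H_0 = Z^3.

Fix the vertex order v_0 < v_1 < v_2 and write every simplex with vertices in increasing order. Then dim K = 0 and the simplices of K are:

  0-simplices (3): [v_0], [v_1], [v_2]

so the chain groups are C_0 ≅ Z^3.

From H_k ≅ ker(∂_k) / im(∂_{k+1}) we obtain:

  H_0: rank C_0 − rank ∂_1 = 3 − 0 = 3, and there is no ∂_1, so H_0 ≅ Z^3.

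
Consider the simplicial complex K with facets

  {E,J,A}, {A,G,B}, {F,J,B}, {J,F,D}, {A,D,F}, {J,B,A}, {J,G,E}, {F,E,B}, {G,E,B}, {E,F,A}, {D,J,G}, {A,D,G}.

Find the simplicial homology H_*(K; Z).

We work with the vertex ordering A < B < D < E < F < G < J. The simplices of K, each written with vertices in increasing order, are:

  0-simplices (7): A, B, D, E, F, G, J
  1-simplices (18): AB, AD, AE, AF, AG, AJ, BE, BF, BG, BJ, DF, DG, DJ, EF, EG, EJ, FJ, GJ
  2-simplices (12): ABG, ABJ, ADF, ADG, AEF, AEJ, BEF, BEG, BFJ, DFJ, DGJ, EGJ

Hence C_0 ≅ Z^7, C_1 ≅ Z^18, C_2 ≅ Z^12.

Boundary ∂_1: C_1 → C_0 sends each edge [p,q] (with p < q) to q − p. For instance
  ∂AG = G − A.
The 7×18 boundary matrix has rank 6 and Smith normal form diag(1,1,1,1,1,1).

∂_2: C_2 → C_1 sends each 2-simplex [p,q,r] to [q,r] − [p,r] + [p,q]. For instance
  ∂ADG = DG − AG + AD,
  ∂ADF = DF − AF + AD.
The 18×12 boundary matrix has rank 12 and Smith normal form diag(1,1,1,1,1,1,1,1,1,1,1,2).

From H_k ≅ ker(∂_k) / im(∂_{k+1}) we obtain:

  H_0: rank C_0 − rank ∂_1 = 7 − 6 = 1, and the invariant factors of ∂_1 are all 1, so H_0 ≅ Z.
  H_1: rank ker ∂_1 − rank ∂_2 = (18 − 6) − 12 = 0, and ∂_2 has invariant factor 2 > 1, so H_1 ≅ Z/2Z.
  H_2: rank ker ∂_2 − rank ∂_3 = (12 − 12) − 0 = 0, and there is no ∂_3, so H_2 ≅ 0.

H_0 ≅ Z,  H_1 ≅ Z/2Z,  H_2 = 0.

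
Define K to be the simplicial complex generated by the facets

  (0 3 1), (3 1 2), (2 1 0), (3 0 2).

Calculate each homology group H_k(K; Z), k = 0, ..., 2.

H_0 = Z,  H_1 = 0,  H_2 = Z.

We work with the vertex ordering 0 < 1 < 2 < 3. The simplices of K, each written with vertices in increasing order, are:

  0-simplices (4): [0], [1], [2], [3]
  1-simplices (6): [0,1], [0,2], [0,3], [1,2], [1,3], [2,3]
  2-simplices (4): [0,1,2], [0,1,3], [0,2,3], [1,2,3]

giving chain groups C_0 ≅ Z^4, C_1 ≅ Z^6, C_2 ≅ Z^4.

Boundary ∂_1: C_1 → C_0 maps an edge to its endpoints' difference, ∂[p,q] = q − p.
This gives a 4×6 integer matrix of rank 3; reducing to Smith normal form yields diagonal entries (1,1,1).

Boundary ∂_2: C_2 → C_1 acts by ∂[p,q,r] = [q,r] − [p,r] + [p,q]. For instance
  ∂[0,1,3] = [1,3] − [0,3] + [0,1],
  ∂[0,2,3] = [2,3] − [0,3] + [0,2].
This gives a 6×4 integer matrix of rank 3; reducing to Smith normal form yields diagonal entries (1,1,1).

Now H_k = ker ∂_k / im ∂_{k+1}, so:

  H_0: rank C_0 − rank ∂_1 = 4 − 3 = 1, and the invariant factors of ∂_1 are all 1, so H_0 ≅ Z.
  H_1: rank ker ∂_1 − rank ∂_2 = (6 − 3) − 3 = 0, and the invariant factors of ∂_2 are all 1, so H_1 ≅ 0.
  H_2: rank ker ∂_2 − rank ∂_3 = (4 − 3) − 0 = 1, and there is no ∂_3, so H_2 ≅ Z.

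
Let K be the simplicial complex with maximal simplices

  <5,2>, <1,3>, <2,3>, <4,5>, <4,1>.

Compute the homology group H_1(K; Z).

Take the total order 1 < 2 < 3 < 4 < 5 on the vertex set. Then K (dimension 1) consists of the simplices:

  0-simplices (5): [1], [2], [3], [4], [5]
  1-simplices (5): [1,3], [1,4], [2,3], [2,5], [4,5]

so the chain groups are C_0 ≅ Z^5, C_1 ≅ Z^5.

Boundary ∂_1: C_1 → C_0 maps an edge to its endpoints' difference, ∂[p,q] = q − p. For instance
  ∂[2,5] = [5] − [2].
The resulting 5×5 matrix has rank 4, and its Smith normal form has invariant factors (1,1,1,1).

Computing H_k = (kernel of ∂_k) / (image of ∂_{k+1}):

  H_1: rank ker ∂_1 − rank ∂_2 = (5 − 4) − 0 = 1, and there is no ∂_2, so H_1 = Z.

H_1 ≅ Z.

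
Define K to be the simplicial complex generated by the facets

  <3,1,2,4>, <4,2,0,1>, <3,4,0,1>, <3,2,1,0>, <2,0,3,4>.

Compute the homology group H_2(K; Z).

Order the vertices as 0 < 1 < 2 < 3 < 4. Listing each simplex with vertices in this order, K has dimension 3 with simplices:

  0-simplices (5): [0], [1], [2], [3], [4]
  1-simplices (10): [0,1], [0,2], [0,3], [0,4], [1,2], [1,3], [1,4], [2,3], [2,4], [3,4]
  2-simplices (10): [0,1,2], [0,1,3], [0,1,4], [0,2,3], [0,2,4], [0,3,4], [1,2,3], [1,2,4], [1,3,4], [2,3,4]
  3-simplices (5): [0,1,2,3], [0,1,2,4], [0,1,3,4], [0,2,3,4], [1,2,3,4]

Hence C_0 ≅ Z^5, C_1 ≅ Z^10, C_2 ≅ Z^10, C_3 ≅ Z^5.

The boundary map ∂_1: C_1 → C_0 is given by ∂[p,q] = [q] − [p].
As a 5×10 matrix over Z this has rank 4, with invariant factors (1,1,1,1).

Boundary ∂_2: C_2 → C_1 acts by ∂[p,q,r] = [q,r] − [p,r] + [p,q]. For instance
  ∂[1,2,3] = [2,3] − [1,3] + [1,2],
  ∂[0,2,3] = [2,3] − [0,3] + [0,2].
This gives a 10×10 integer matrix of rank 6; reducing to Smith normal form yields diagonal entries (1,1,1,1,1,1).

Boundary ∂_3: C_3 → C_2 sends each 3-simplex σ to the alternating sum Σ_i (−1)^i (σ with its i-th vertex removed). For instance
  ∂[0,1,2,3] = [1,2,3] − [0,2,3] + [0,1,3] − [0,1,2],
  ∂[0,2,3,4] = [2,3,4] − [0,3,4] + [0,2,4] − [0,2,3].
The resulting 10×5 matrix has rank 4, and its Smith normal form has invariant factors (1,1,1,1).

Now H_k = ker ∂_k / im ∂_{k+1}, so:

  H_2: rank ker ∂_2 − rank ∂_3 = (10 − 6) − 4 = 0, and the invariant factors of ∂_3 are all 1, so H_2 ≅ 0.

H_2 = 0.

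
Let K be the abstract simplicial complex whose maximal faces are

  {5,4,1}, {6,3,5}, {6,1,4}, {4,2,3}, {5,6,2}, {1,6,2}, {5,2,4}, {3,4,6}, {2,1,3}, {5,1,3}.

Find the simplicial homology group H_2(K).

Order the vertices as 1 < 2 < 3 < 4 < 5 < 6. Listing each simplex with vertices in this order, K has dimension 2 with simplices:

  0-simplices (6): [1], [2], [3], [4], [5], [6]
  1-simplices (15): [1,2], [1,3], [1,4], [1,5], [1,6], [2,3], [2,4], [2,5], [2,6], [3,4], [3,5], [3,6], [4,5], [4,6], [5,6]
  2-simplices (10): [1,2,3], [1,2,6], [1,3,5], [1,4,5], [1,4,6], [2,3,4], [2,4,5], [2,5,6], [3,4,6], [3,5,6]

Hence C_0 ≅ Z^6, C_1 ≅ Z^15, C_2 ≅ Z^10.

∂_1: C_1 → C_0 is given by ∂[p,q] = [q] − [p]. For instance
  ∂[1,3] = [3] − [1].
The 6×15 boundary matrix has rank 5 and Smith normal form diag(1,1,1,1,1).

∂_2: C_2 → C_1 acts by ∂[p,q,r] = [q,r] − [p,r] + [p,q]. For instance
  ∂[1,4,5] = [4,5] − [1,5] + [1,4],
  ∂[1,4,6] = [4,6] − [1,6] + [1,4].
The 15×10 boundary matrix has rank 10 and Smith normal form diag(1,1,1,1,1,1,1,1,1,2).

From H_k ≅ ker(∂_k) / im(∂_{k+1}) we obtain:

  H_2: rank ker ∂_2 − rank ∂_3 = (10 − 10) − 0 = 0, and there is no ∂_3, so H_2 = 0.

H_2 ≅ 0.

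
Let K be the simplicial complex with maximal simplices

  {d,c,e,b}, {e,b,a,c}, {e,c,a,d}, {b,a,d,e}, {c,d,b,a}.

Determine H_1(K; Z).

K has 5 vertices, 10 edges, 10 triangles, 5 3-simplices.
rank ∂_1 = 4, rank ∂_2 = 6 ⇒ b_1 = 10 − 4 − 6 = 0; all invariant factors of ∂_2 are 1 so no torsion. So H_1 ≅ 0.

H_1 ≅ 0.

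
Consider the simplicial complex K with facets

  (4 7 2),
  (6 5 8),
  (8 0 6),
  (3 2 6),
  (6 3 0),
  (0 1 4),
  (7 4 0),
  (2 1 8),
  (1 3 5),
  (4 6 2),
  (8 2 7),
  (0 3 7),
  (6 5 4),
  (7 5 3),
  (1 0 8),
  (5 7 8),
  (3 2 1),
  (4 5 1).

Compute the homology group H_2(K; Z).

H_2 = Z.

K has 9 vertices, 27 edges, 18 triangles.
rank ∂_2 = 17, rank ∂_3 = 0 ⇒ b_2 = 18 − 17 − 0 = 1. So H_2 = Z.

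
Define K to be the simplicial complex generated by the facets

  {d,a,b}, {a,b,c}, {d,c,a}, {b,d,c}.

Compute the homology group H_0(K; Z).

H_0 ≅ Z.

We work with the vertex ordering a < b < c < d. The simplices of K, each written with vertices in increasing order, are:

  0-simplices (4): a, b, c, d
  1-simplices (6): ab, ac, ad, bc, bd, cd
  2-simplices (4): abc, abd, acd, bcd

Hence C_0 ≅ Z^4, C_1 ≅ Z^6, C_2 ≅ Z^4.

Boundary ∂_1: C_1 → C_0 maps an edge to its endpoints' difference, ∂[p,q] = q − p. For instance
  ∂bc = c − b.
The 4×6 boundary matrix has rank 3 and Smith normal form diag(1,1,1).

∂_2: C_2 → C_1 maps a triangle to the signed sum of its edges. For instance
  ∂bcd = cd − bd + bc,
  ∂abc = bc − ac + ab.
The resulting 6×4 matrix has rank 3, and its Smith normal form has invariant factors (1,1,1).

Now H_k = ker ∂_k / im ∂_{k+1}, so:

  H_0: rank C_0 − rank ∂_1 = 4 − 3 = 1, and the invariant factors of ∂_1 are all 1, so H_0 = Z.

(K is a triangulation of the 2-sphere S^2.)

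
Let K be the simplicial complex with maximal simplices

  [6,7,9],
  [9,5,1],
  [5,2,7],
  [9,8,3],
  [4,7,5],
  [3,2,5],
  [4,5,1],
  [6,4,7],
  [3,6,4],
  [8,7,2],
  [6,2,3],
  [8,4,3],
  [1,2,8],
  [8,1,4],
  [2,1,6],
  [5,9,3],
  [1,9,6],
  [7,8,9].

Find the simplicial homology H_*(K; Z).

H_0 = Z,  H_1 = Z^2,  H_2 = Z.

K has 9 vertices, 27 edges, 18 triangles.
rank ∂_0 = 0, rank ∂_1 = 8 ⇒ b_0 = 9 − 0 − 8 = 1; all invariant factors of ∂_1 are 1 so no torsion. So H_0 = Z.
rank ∂_1 = 8, rank ∂_2 = 17 ⇒ b_1 = 27 − 8 − 17 = 2; all invariant factors of ∂_2 are 1 so no torsion. So H_1 = Z^2.
rank ∂_2 = 17, rank ∂_3 = 0 ⇒ b_2 = 18 − 17 − 0 = 1. So H_2 = Z.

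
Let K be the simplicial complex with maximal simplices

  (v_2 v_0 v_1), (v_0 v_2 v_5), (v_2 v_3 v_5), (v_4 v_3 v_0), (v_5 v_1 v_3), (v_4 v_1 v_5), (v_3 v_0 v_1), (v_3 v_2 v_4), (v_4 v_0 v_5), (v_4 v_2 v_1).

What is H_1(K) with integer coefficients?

H_1 ≅ Z/2.

Take the total order v_0 < v_1 < v_2 < v_3 < v_4 < v_5 on the vertex set. Then K (dimension 2) consists of the simplices:

  0-simplices (6): [v_0], [v_1], [v_2], [v_3], [v_4], [v_5]
  1-simplices (15): (15 of them)
  2-simplices (10): [v_0,v_1,v_2], [v_0,v_1,v_3], [v_0,v_2,v_5], [v_0,v_3,v_4], [v_0,v_4,v_5], [v_1,v_2,v_4], [v_1,v_3,v_5], [v_1,v_4,v_5], [v_2,v_3,v_4], [v_2,v_3,v_5]

Hence C_0 ≅ Z^6, C_1 ≅ Z^15, C_2 ≅ Z^10.

∂_1: C_1 → C_0 sends each edge [p,q] (with p < q) to q − p.
The resulting 6×15 matrix has rank 5, and its Smith normal form has invariant factors (1,1,1,1,1).

∂_2: C_2 → C_1 maps a triangle to the signed sum of its edges. For instance
  ∂[v_1,v_4,v_5] = [v_4,v_5] − [v_1,v_5] + [v_1,v_4],
  ∂[v_0,v_3,v_4] = [v_3,v_4] − [v_0,v_4] + [v_0,v_3].
As a 15×10 matrix over Z this has rank 10, with invariant factors (1,1,1,1,1,1,1,1,1,2).

Computing H_k = (kernel of ∂_k) / (image of ∂_{k+1}):

  H_1: rank ker ∂_1 − rank ∂_2 = (15 − 5) − 10 = 0, and ∂_2 has invariant factor 2 > 1, so H_1 ≅ Z/2.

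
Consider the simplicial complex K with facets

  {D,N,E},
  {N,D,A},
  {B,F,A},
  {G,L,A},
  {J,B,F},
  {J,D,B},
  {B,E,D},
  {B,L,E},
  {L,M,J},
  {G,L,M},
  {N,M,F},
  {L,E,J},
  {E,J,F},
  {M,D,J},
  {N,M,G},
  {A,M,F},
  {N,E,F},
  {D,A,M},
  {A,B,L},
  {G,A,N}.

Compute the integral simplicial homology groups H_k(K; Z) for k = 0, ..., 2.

H_0 = Z,  H_1 = Z ⊕ Z/2Z,  H_2 = 0.

Order the vertices as A < B < D < E < F < G < J < L < M < N. Listing each simplex with vertices in this order, K has dimension 2 with simplices:

  0-simplices (10): A, B, D, E, F, G, J, L, M, N
  1-simplices (30): AB, AD, AF, AG, AL, AM, AN, BD, BE, BF, BJ, BL, DE, DJ, DM, DN, EF, EJ, EL, EN, FJ, FM, FN, GL, GM, GN, JL, JM, LM, MN
  2-simplices (20): ABF, ABL, ADM, ADN, AFM, AGL, AGN, BDE, BDJ, BEL, BFJ, DEN, DJM, EFJ, EFN, EJL, FMN, GLM, GMN, JLM

giving chain groups C_0 ≅ Z^10, C_1 ≅ Z^30, C_2 ≅ Z^20.

Boundary ∂_1: C_1 → C_0 is given by ∂[p,q] = [q] − [p]. For instance
  ∂AM = M − A.
The resulting 10×30 matrix has rank 9, and its Smith normal form has invariant factors (1,1,1,1,1,1,1,1,1).

Boundary ∂_2: C_2 → C_1 maps a triangle to the signed sum of its edges. For instance
  ∂BDJ = DJ − BJ + BD,
  ∂BFJ = FJ − BJ + BF.
As a 30×20 matrix over Z this has rank 20, with invariant factors (1,1,1,1,1,1,1,1,1,1,1,1,1,1,1,1,1,1,1,2).

Now H_k = ker ∂_k / im ∂_{k+1}, so:

  H_0: rank C_0 − rank ∂_1 = 10 − 9 = 1, and the invariant factors of ∂_1 are all 1, so H_0 ≅ Z.
  H_1: rank ker ∂_1 − rank ∂_2 = (30 − 9) − 20 = 1, and ∂_2 has invariant factor 2 > 1, so H_1 ≅ Z ⊕ Z/2Z.
  H_2: rank ker ∂_2 − rank ∂_3 = (20 − 20) − 0 = 0, and there is no ∂_3, so H_2 ≅ 0.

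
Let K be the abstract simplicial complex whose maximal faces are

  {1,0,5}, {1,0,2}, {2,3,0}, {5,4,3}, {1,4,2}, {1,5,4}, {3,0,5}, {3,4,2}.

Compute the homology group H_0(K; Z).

H_0 = Z.

We work with the vertex ordering 0 < 1 < 2 < 3 < 4 < 5. The simplices of K, each written with vertices in increasing order, are:

  0-simplices (6): [0], [1], [2], [3], [4], [5]
  1-simplices (12): [0,1], [0,2], [0,3], [0,5], [1,2], [1,4], [1,5], [2,3], [2,4], [3,4], [3,5], [4,5]
  2-simplices (8): [0,1,2], [0,1,5], [0,2,3], [0,3,5], [1,2,4], [1,4,5], [2,3,4], [3,4,5]

Hence C_0 ≅ Z^6, C_1 ≅ Z^12, C_2 ≅ Z^8.

Boundary ∂_1: C_1 → C_0 sends each edge [p,q] (with p < q) to q − p.
As a 6×12 matrix over Z this has rank 5, with invariant factors (1,1,1,1,1).

∂_2: C_2 → C_1 maps a triangle to the signed sum of its edges. For instance
  ∂[1,2,4] = [2,4] − [1,4] + [1,2],
  ∂[0,3,5] = [3,5] − [0,5] + [0,3].
This gives a 12×8 integer matrix of rank 7; reducing to Smith normal form yields diagonal entries (1,1,1,1,1,1,1).

Computing H_k = (kernel of ∂_k) / (image of ∂_{k+1}):

  H_0: rank C_0 − rank ∂_1 = 6 − 5 = 1, and the invariant factors of ∂_1 are all 1, so H_0 = Z.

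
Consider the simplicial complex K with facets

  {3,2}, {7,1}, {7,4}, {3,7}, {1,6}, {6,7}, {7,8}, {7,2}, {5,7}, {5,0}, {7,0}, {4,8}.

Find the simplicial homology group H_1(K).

Take the total order 0 < 1 < 2 < 3 < 4 < 5 < 6 < 7 < 8 on the vertex set. Then K (dimension 1) consists of the simplices:

  0-simplices (9): [0], [1], [2], [3], [4], [5], [6], [7], [8]
  1-simplices (12): [0,5], [0,7], [1,6], [1,7], [2,3], [2,7], [3,7], [4,7], [4,8], [5,7], [6,7], [7,8]

giving chain groups C_0 ≅ Z^9, C_1 ≅ Z^12.

The boundary map ∂_1: C_1 → C_0 maps an edge to its endpoints' difference, ∂[p,q] = q − p.
The 9×12 boundary matrix has rank 8 and Smith normal form diag(1,1,1,1,1,1,1,1).

Reading off H_k = ker ∂_k / im ∂_{k+1}:

  H_1: rank ker ∂_1 − rank ∂_2 = (12 − 8) − 0 = 4, and there is no ∂_2, so H_1 = Z^4.

(K is a triangulation of a wedge of 4 circles.)

H_1 ≅ Z^4.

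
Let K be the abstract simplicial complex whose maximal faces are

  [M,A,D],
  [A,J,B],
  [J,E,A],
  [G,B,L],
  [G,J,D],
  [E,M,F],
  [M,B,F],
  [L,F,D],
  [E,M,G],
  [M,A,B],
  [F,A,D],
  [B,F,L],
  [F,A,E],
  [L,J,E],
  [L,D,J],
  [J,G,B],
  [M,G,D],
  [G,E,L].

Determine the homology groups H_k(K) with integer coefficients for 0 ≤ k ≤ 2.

Take the total order A < B < D < E < F < G < J < L < M on the vertex set. Then K (dimension 2) consists of the simplices:

  0-simplices (9): A, B, D, E, F, G, J, L, M
  1-simplices (27): AB, AD, AE, AF, AJ, AM, BF, BG, BJ, BL, BM, DF, DG, DJ, DL, DM, EF, EG, EJ, EL, EM, FL, FM, GJ, GL, GM, JL
  2-simplices (18): ABJ, ABM, ADF, ADM, AEF, AEJ, BFL, BFM, BGJ, BGL, DFL, DGJ, DGM, DJL, EFM, EGL, EGM, EJL

so the chain groups are C_0 ≅ Z^9, C_1 ≅ Z^27, C_2 ≅ Z^18.

The boundary map ∂_1: C_1 → C_0 maps an edge to its endpoints' difference, ∂[p,q] = q − p.
The 9×27 boundary matrix has rank 8 and Smith normal form diag(1,1,1,1,1,1,1,1).

∂_2: C_2 → C_1 maps a triangle to the signed sum of its edges. For instance
  ∂AEF = EF − AF + AE,
  ∂EFM = FM − EM + EF.
This gives a 27×18 integer matrix of rank 18; reducing to Smith normal form yields diagonal entries (1,1,1,1,1,1,1,1,1,1,1,1,1,1,1,1,1,2).

Now H_k = ker ∂_k / im ∂_{k+1}, so:

  H_0: rank C_0 − rank ∂_1 = 9 − 8 = 1, and the invariant factors of ∂_1 are all 1, so H_0 = Z.
  H_1: rank ker ∂_1 − rank ∂_2 = (27 − 8) − 18 = 1, and ∂_2 has invariant factor 2 > 1, so H_1 = Z ⊕ Z/2Z.
  H_2: rank ker ∂_2 − rank ∂_3 = (18 − 18) − 0 = 0, and there is no ∂_3, so H_2 = 0.

(K is a triangulation of the Klein bottle.)

H_0 = Z,  H_1 = Z ⊕ Z/2Z,  H_2 = 0.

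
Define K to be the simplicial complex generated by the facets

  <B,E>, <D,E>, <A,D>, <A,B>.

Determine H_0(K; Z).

Take the total order A < B < D < E on the vertex set. Then K (dimension 1) consists of the simplices:

  0-simplices (4): A, B, D, E
  1-simplices (4): AB, AD, BE, DE

giving chain groups C_0 ≅ Z^4, C_1 ≅ Z^4.

∂_1: C_1 → C_0 is given by ∂[p,q] = [q] − [p]. For instance
  ∂BE = E − B.
This gives a 4×4 integer matrix of rank 3; reducing to Smith normal form yields diagonal entries (1,1,1).

From H_k ≅ ker(∂_k) / im(∂_{k+1}) we obtain:

  H_0: rank C_0 − rank ∂_1 = 4 − 3 = 1, and the invariant factors of ∂_1 are all 1, so H_0 ≅ Z.

H_0 = Z.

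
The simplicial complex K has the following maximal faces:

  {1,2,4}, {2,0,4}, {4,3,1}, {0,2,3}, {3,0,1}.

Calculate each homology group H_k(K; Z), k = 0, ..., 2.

H_0 ≅ Z,  H_1 ≅ Z,  H_2 = 0.

Order the vertices as 0 < 1 < 2 < 3 < 4. Listing each simplex with vertices in this order, K has dimension 2 with simplices:

  0-simplices (5): [0], [1], [2], [3], [4]
  1-simplices (10): [0,1], [0,2], [0,3], [0,4], [1,2], [1,3], [1,4], [2,3], [2,4], [3,4]
  2-simplices (5): [0,1,3], [0,2,3], [0,2,4], [1,2,4], [1,3,4]

Hence C_0 ≅ Z^5, C_1 ≅ Z^10, C_2 ≅ Z^5.

Boundary ∂_1: C_1 → C_0 maps an edge to its endpoints' difference, ∂[p,q] = q − p. For instance
  ∂[2,3] = [3] − [2].
The resulting 5×10 matrix has rank 4, and its Smith normal form has invariant factors (1,1,1,1).

∂_2: C_2 → C_1 maps a triangle to the signed sum of its edges. For instance
  ∂[1,3,4] = [3,4] − [1,4] + [1,3],
  ∂[0,1,3] = [1,3] − [0,3] + [0,1].
The resulting 10×5 matrix has rank 5, and its Smith normal form has invariant factors (1,1,1,1,1).

Reading off H_k = ker ∂_k / im ∂_{k+1}:

  H_0: rank C_0 − rank ∂_1 = 5 − 4 = 1, and the invariant factors of ∂_1 are all 1, so H_0 = Z.
  H_1: rank ker ∂_1 − rank ∂_2 = (10 − 4) − 5 = 1, and the invariant factors of ∂_2 are all 1, so H_1 = Z.
  H_2: rank ker ∂_2 − rank ∂_3 = (5 − 5) − 0 = 0, and there is no ∂_3, so H_2 = 0.

(K is a triangulation of the Möbius band.)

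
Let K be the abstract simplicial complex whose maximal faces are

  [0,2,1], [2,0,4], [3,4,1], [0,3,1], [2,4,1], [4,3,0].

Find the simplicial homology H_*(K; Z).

H_0 ≅ Z,  H_1 = 0,  H_2 ≅ Z.

Fix the vertex order 0 < 1 < 2 < 3 < 4 and write every simplex with vertices in increasing order. Then dim K = 2 and the simplices of K are:

  0-simplices (5): [0], [1], [2], [3], [4]
  1-simplices (9): [0,1], [0,2], [0,3], [0,4], [1,2], [1,3], [1,4], [2,4], [3,4]
  2-simplices (6): [0,1,2], [0,1,3], [0,2,4], [0,3,4], [1,2,4], [1,3,4]

so the chain groups are C_0 ≅ Z^5, C_1 ≅ Z^9, C_2 ≅ Z^6.

Boundary ∂_1: C_1 → C_0 sends each edge [p,q] (with p < q) to q − p.
The 5×9 boundary matrix has rank 4 and Smith normal form diag(1,1,1,1).

∂_2: C_2 → C_1 sends each 2-simplex [p,q,r] to [q,r] − [p,r] + [p,q]. For instance
  ∂[0,2,4] = [2,4] − [0,4] + [0,2],
  ∂[0,1,2] = [1,2] − [0,2] + [0,1].
The 9×6 boundary matrix has rank 5 and Smith normal form diag(1,1,1,1,1).

Now H_k = ker ∂_k / im ∂_{k+1}, so:

  H_0: rank C_0 − rank ∂_1 = 5 − 4 = 1, and the invariant factors of ∂_1 are all 1, so H_0 = Z.
  H_1: rank ker ∂_1 − rank ∂_2 = (9 − 4) − 5 = 0, and the invariant factors of ∂_2 are all 1, so H_1 = 0.
  H_2: rank ker ∂_2 − rank ∂_3 = (6 − 5) − 0 = 1, and there is no ∂_3, so H_2 = Z.

As a check, the Euler characteristic is 5 − 9 + 6 = 2, which agrees with 1 − 0 + 1 = 2.
(K is a triangulation of the 2-sphere S^2.)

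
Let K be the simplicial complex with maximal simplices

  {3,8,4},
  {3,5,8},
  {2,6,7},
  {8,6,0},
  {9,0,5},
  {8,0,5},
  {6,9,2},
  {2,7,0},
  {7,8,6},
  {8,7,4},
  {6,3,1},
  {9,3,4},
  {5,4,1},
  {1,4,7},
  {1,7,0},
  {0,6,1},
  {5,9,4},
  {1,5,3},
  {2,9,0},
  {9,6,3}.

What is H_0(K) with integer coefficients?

H_0 ≅ Z.

K has 10 vertices, 30 edges, 20 triangles.
rank ∂_0 = 0, rank ∂_1 = 9 ⇒ b_0 = 10 − 0 − 9 = 1; all invariant factors of ∂_1 are 1 so no torsion. So H_0 = Z.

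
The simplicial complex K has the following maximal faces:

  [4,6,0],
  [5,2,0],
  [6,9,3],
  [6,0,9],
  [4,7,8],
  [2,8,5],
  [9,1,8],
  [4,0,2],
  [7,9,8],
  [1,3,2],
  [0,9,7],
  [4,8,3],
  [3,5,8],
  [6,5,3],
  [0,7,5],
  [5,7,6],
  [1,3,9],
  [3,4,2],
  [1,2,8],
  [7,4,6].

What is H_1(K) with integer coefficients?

H_1 ≅ Z × Z/2.

Fix the vertex order 0 < 1 < 2 < 3 < 4 < 5 < 6 < 7 < 8 < 9 and write every simplex with vertices in increasing order. Then dim K = 2 and the simplices of K are:

  0-simplices (10): [0], [1], [2], [3], [4], [5], [6], [7], [8], [9]
  1-simplices (30): (30 of them)
  2-simplices (20): (20 of them)

so the chain groups are C_0 ≅ Z^10, C_1 ≅ Z^30, C_2 ≅ Z^20.

∂_1: C_1 → C_0 maps an edge to its endpoints' difference, ∂[p,q] = q − p.
The resulting 10×30 matrix has rank 9, and its Smith normal form has invariant factors (1,1,1,1,1,1,1,1,1).

The boundary map ∂_2: C_2 → C_1 maps a triangle to the signed sum of its edges. For instance
  ∂[0,2,4] = [2,4] − [0,4] + [0,2],
  ∂[2,3,4] = [3,4] − [2,4] + [2,3].
The resulting 30×20 matrix has rank 20, and its Smith normal form has invariant factors (1,1,1,1,1,1,1,1,1,1,1,1,1,1,1,1,1,1,1,2).

Computing H_k = (kernel of ∂_k) / (image of ∂_{k+1}):

  H_1: rank ker ∂_1 − rank ∂_2 = (30 − 9) − 20 = 1, and ∂_2 has invariant factor 2 > 1, so H_1 = Z × Z/2.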